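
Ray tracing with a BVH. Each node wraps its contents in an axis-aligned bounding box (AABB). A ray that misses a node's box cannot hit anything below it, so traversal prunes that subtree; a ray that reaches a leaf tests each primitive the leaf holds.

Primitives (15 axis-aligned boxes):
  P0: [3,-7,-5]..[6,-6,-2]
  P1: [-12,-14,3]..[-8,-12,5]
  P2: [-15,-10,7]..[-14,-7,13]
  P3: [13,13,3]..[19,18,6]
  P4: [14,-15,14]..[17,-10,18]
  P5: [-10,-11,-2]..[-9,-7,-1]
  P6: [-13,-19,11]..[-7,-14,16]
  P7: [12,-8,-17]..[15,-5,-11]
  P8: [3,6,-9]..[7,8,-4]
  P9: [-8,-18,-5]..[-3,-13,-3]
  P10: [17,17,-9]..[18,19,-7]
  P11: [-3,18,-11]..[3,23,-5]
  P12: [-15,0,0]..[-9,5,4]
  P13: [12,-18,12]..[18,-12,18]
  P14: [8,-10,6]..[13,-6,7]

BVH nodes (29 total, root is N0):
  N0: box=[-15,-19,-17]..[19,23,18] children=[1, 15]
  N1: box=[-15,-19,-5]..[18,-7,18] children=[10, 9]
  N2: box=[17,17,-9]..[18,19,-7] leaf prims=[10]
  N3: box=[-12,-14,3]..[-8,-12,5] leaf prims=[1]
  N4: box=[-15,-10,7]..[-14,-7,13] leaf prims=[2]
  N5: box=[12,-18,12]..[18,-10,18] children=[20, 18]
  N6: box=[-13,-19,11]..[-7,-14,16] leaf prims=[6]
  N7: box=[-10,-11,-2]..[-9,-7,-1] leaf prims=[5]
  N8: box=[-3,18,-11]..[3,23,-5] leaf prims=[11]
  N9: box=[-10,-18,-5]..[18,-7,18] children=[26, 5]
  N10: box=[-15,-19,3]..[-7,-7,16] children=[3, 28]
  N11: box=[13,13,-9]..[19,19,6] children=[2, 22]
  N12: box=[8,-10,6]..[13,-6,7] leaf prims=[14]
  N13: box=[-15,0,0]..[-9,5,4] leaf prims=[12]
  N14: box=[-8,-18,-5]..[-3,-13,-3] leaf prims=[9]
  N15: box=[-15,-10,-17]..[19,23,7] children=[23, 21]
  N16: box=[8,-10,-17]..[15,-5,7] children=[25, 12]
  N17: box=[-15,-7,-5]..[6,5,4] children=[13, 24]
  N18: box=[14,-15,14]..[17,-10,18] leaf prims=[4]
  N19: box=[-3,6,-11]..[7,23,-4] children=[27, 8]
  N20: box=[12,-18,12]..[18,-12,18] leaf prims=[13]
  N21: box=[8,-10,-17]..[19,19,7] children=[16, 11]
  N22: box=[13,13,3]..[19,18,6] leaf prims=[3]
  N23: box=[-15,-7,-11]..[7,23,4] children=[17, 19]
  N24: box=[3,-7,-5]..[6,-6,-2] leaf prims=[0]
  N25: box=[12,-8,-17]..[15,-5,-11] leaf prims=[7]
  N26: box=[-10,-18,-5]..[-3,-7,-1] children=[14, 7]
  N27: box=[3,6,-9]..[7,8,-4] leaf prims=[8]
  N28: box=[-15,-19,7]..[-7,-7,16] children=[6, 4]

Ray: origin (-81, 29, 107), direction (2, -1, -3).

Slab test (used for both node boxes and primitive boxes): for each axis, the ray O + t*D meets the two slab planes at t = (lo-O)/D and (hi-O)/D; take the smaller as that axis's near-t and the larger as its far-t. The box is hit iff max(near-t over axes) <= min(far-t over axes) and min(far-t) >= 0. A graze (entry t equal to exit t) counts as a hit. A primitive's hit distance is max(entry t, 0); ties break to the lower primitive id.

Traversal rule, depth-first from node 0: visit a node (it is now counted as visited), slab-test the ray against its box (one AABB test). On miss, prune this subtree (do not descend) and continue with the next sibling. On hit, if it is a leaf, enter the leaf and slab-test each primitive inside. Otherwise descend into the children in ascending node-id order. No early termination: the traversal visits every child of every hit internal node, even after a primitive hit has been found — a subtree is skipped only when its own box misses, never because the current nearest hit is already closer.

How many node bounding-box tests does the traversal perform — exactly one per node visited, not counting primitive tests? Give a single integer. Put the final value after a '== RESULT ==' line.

Walk:
N0 x:[33,50] y:[6,48] z:[89/3,124/3] -> hit [33,124/3], descend [1, 15]
  N1 x:[33,99/2] y:[36,48] z:[89/3,112/3] -> hit [36,112/3], descend [9, 10]
    N9 x:[71/2,99/2] y:[36,47] z:[89/3,112/3] -> hit [36,112/3], descend [5, 26]
      N5 x:[93/2,99/2] y:[39,47] z:[89/3,95/3] -> miss, prune
      N26 x:[71/2,39] y:[36,47] z:[36,112/3] -> hit [36,112/3], descend [7, 14]
        N7 x:[71/2,36] y:[36,40] z:[36,109/3] -> hit [36,36] leaf, test {P5@t=36}
        N14 x:[73/2,39] y:[42,47] z:[110/3,112/3] -> miss, prune
    N10 x:[33,37] y:[36,48] z:[91/3,104/3] -> miss, prune
  N15 x:[33,50] y:[6,39] z:[100/3,124/3] -> hit [100/3,39], descend [21, 23]
    N21 x:[89/2,50] y:[10,39] z:[100/3,124/3] -> miss, prune
    N23 x:[33,44] y:[6,36] z:[103/3,118/3] -> hit [103/3,36], descend [17, 19]
      N17 x:[33,87/2] y:[24,36] z:[103/3,112/3] -> hit [103/3,36], descend [13, 24]
        N13 x:[33,36] y:[24,29] z:[103/3,107/3] -> miss, prune
        N24 x:[42,87/2] y:[35,36] z:[109/3,112/3] -> miss, prune
      N19 x:[39,44] y:[6,23] z:[37,118/3] -> miss, prune

Summary -> nodes [0, 1, 9, 5, 26, 7, 14, 10, 15, 21, 23, 17, 13, 24, 19]; box-tests=15; leaf-entries=1; first=P5

== RESULT ==
15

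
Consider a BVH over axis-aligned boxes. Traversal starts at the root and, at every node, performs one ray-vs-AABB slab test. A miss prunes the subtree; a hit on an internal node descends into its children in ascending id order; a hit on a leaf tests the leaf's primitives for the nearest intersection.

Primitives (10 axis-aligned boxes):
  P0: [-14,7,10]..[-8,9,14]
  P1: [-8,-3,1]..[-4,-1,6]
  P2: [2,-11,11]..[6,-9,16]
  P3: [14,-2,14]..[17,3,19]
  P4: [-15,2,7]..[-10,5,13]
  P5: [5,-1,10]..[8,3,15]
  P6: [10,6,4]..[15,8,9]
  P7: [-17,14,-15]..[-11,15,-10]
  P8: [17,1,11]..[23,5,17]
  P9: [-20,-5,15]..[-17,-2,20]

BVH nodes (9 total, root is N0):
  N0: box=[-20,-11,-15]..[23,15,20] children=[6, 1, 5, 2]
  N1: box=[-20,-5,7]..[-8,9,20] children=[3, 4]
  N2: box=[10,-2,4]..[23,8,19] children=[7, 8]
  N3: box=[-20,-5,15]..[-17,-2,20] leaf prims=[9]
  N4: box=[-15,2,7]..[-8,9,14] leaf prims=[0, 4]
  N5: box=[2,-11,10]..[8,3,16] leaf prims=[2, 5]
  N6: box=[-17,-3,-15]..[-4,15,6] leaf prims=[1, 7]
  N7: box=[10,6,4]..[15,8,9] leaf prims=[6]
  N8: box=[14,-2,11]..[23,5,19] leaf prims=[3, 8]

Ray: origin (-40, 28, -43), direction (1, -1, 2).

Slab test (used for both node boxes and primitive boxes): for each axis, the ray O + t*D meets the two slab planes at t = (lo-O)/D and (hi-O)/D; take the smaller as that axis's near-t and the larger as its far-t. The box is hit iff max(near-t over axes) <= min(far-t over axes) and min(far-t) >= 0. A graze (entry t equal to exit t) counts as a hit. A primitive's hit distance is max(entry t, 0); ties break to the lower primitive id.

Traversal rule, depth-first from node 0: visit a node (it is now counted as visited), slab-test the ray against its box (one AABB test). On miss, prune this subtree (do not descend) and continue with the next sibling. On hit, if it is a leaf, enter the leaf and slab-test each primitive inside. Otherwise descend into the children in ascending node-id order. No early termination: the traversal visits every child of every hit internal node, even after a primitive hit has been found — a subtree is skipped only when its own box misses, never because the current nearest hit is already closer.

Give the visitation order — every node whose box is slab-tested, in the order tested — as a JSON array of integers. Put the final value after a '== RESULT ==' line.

Traverse from the root:
N0 x:[20,63] y:[13,39] z:[14,63/2] -> hit [20,63/2], descend [1, 2, 5, 6]
  N1 x:[20,32] y:[19,33] z:[25,63/2] -> hit [25,63/2], descend [3, 4]
    N3 x:[20,23] y:[30,33] z:[29,63/2] -> miss, prune
    N4 x:[25,32] y:[19,26] z:[25,57/2] -> hit [25,26] leaf, test {P0(miss), P4@t=25}
  N2 x:[50,63] y:[20,30] z:[47/2,31] -> miss, prune
  N5 x:[42,48] y:[25,39] z:[53/2,59/2] -> miss, prune
  N6 x:[23,36] y:[13,31] z:[14,49/2] -> hit [23,49/2] leaf, test {P1(miss), P7(miss)}

order=[0, 1, 3, 4, 2, 5, 6]  |boxes|=7  |leaves|=2  hit=P4

== RESULT ==
[0, 1, 3, 4, 2, 5, 6]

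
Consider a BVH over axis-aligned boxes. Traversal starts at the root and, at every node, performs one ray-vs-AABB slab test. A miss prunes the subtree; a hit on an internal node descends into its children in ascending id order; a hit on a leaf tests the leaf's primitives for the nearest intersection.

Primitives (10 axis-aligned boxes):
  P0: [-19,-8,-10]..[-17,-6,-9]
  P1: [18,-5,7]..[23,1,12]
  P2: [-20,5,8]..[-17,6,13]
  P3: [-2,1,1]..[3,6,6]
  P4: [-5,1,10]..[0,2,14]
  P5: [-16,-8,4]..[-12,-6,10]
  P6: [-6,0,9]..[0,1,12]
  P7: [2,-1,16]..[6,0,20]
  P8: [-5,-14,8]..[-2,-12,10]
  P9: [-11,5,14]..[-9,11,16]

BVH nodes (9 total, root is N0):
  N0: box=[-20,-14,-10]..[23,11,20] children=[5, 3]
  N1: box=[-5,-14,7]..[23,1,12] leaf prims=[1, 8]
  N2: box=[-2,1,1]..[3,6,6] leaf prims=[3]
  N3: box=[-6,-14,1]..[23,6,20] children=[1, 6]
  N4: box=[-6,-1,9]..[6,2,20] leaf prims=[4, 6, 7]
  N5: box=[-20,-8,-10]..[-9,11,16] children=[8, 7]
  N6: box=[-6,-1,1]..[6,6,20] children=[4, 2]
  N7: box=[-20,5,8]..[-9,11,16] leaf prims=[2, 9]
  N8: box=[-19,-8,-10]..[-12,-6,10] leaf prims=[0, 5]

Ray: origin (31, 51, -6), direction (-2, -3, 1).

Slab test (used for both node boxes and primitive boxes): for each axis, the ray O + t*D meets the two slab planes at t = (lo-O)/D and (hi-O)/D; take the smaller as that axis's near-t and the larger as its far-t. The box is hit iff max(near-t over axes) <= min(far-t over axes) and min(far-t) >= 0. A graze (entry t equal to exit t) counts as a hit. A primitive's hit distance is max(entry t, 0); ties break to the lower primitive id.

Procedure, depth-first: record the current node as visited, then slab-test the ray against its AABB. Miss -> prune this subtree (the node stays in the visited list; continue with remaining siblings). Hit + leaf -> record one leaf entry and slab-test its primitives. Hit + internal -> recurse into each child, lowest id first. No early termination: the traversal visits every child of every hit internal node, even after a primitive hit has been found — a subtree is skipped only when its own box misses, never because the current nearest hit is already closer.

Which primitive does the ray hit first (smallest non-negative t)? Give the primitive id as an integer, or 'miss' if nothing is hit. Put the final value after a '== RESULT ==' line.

Traverse from the root:
N0 x:[4,51/2] y:[40/3,65/3] z:[-4,26] -> hit [40/3,65/3], descend [3, 5]
  N3 x:[4,37/2] y:[15,65/3] z:[7,26] -> hit [15,37/2], descend [1, 6]
    N1 x:[4,18] y:[50/3,65/3] z:[13,18] -> hit [50/3,18] leaf, test {P1(miss), P8(miss)}
    N6 x:[25/2,37/2] y:[15,52/3] z:[7,26] -> hit [15,52/3], descend [2, 4]
      N2 x:[14,33/2] y:[15,50/3] z:[7,12] -> miss, prune
      N4 x:[25/2,37/2] y:[49/3,52/3] z:[15,26] -> hit [49/3,52/3] leaf, test {P4@t=49/3, P6@t=50/3, P7(miss)}
  N5 x:[20,51/2] y:[40/3,59/3] z:[-4,22] -> miss, prune

Summary -> nodes [0, 3, 1, 6, 2, 4, 5]; box-tests=7; leaf-entries=2; first=P4

== RESULT ==
4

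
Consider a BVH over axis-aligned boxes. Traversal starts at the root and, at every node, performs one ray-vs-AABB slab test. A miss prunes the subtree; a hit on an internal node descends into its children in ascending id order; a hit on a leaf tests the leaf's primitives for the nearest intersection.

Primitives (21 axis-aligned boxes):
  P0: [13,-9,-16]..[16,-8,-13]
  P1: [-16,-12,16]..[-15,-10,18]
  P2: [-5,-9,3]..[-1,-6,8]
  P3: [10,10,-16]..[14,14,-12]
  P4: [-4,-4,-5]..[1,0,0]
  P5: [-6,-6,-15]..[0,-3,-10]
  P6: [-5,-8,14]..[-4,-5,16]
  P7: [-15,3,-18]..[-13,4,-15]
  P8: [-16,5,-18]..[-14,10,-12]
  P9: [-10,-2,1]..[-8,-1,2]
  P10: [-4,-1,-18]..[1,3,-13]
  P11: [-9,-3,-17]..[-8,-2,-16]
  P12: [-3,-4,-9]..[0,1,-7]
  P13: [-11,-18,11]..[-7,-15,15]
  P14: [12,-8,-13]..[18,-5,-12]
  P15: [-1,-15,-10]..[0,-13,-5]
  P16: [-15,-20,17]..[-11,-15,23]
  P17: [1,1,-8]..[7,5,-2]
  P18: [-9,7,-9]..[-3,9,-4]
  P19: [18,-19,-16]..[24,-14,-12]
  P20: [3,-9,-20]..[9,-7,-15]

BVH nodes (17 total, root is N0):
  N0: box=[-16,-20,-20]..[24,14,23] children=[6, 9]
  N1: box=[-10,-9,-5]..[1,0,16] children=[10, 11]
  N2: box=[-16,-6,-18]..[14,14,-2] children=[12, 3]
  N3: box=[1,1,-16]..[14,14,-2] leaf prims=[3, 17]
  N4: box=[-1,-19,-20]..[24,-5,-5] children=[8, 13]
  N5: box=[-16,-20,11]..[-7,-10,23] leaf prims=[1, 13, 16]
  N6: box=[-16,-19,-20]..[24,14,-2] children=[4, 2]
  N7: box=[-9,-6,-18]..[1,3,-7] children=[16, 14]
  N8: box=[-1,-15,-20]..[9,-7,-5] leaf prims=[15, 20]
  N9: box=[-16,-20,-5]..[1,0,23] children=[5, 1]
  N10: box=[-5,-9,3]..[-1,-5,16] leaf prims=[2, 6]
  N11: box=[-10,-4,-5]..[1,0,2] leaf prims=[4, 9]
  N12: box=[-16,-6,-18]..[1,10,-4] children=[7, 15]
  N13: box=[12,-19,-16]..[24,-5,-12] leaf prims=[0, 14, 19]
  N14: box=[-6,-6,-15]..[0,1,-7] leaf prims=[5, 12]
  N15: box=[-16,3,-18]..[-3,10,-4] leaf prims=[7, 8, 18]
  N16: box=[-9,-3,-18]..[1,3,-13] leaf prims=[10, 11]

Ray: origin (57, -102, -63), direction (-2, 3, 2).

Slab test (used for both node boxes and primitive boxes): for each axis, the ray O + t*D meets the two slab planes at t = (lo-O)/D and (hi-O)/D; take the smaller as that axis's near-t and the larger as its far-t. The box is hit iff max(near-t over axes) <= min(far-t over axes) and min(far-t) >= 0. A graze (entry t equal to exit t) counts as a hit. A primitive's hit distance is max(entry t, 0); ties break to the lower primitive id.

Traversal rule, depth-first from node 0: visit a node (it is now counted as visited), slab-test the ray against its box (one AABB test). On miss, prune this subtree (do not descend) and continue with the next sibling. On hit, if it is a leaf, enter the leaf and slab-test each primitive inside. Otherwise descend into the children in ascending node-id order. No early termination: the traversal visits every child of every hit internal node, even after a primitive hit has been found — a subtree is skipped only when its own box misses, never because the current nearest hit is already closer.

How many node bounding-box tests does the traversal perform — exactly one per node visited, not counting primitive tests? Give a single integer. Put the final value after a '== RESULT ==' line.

Walk:
N0 x:[33/2,73/2] y:[82/3,116/3] z:[43/2,43] -> hit [82/3,73/2], descend [6, 9]
  N6 x:[33/2,73/2] y:[83/3,116/3] z:[43/2,61/2] -> hit [83/3,61/2], descend [2, 4]
    N2 x:[43/2,73/2] y:[32,116/3] z:[45/2,61/2] -> miss, prune
    N4 x:[33/2,29] y:[83/3,97/3] z:[43/2,29] -> hit [83/3,29], descend [8, 13]
      N8 x:[24,29] y:[29,95/3] z:[43/2,29] -> hit [29,29] leaf, test {P15@t=29, P20(miss)}
      N13 x:[33/2,45/2] y:[83/3,97/3] z:[47/2,51/2] -> miss, prune
  N9 x:[28,73/2] y:[82/3,34] z:[29,43] -> hit [29,34], descend [1, 5]
    N1 x:[28,67/2] y:[31,34] z:[29,79/2] -> hit [31,67/2], descend [10, 11]
      N10 x:[29,31] y:[31,97/3] z:[33,79/2] -> miss, prune
      N11 x:[28,67/2] y:[98/3,34] z:[29,65/2] -> miss, prune
    N5 x:[32,73/2] y:[82/3,92/3] z:[37,43] -> miss, prune

Visited [0, 6, 2, 4, 8, 13, 9, 1, 10, 11, 5]. Tests: 11 box, 1 leaf. Nearest: P15.

== RESULT ==
11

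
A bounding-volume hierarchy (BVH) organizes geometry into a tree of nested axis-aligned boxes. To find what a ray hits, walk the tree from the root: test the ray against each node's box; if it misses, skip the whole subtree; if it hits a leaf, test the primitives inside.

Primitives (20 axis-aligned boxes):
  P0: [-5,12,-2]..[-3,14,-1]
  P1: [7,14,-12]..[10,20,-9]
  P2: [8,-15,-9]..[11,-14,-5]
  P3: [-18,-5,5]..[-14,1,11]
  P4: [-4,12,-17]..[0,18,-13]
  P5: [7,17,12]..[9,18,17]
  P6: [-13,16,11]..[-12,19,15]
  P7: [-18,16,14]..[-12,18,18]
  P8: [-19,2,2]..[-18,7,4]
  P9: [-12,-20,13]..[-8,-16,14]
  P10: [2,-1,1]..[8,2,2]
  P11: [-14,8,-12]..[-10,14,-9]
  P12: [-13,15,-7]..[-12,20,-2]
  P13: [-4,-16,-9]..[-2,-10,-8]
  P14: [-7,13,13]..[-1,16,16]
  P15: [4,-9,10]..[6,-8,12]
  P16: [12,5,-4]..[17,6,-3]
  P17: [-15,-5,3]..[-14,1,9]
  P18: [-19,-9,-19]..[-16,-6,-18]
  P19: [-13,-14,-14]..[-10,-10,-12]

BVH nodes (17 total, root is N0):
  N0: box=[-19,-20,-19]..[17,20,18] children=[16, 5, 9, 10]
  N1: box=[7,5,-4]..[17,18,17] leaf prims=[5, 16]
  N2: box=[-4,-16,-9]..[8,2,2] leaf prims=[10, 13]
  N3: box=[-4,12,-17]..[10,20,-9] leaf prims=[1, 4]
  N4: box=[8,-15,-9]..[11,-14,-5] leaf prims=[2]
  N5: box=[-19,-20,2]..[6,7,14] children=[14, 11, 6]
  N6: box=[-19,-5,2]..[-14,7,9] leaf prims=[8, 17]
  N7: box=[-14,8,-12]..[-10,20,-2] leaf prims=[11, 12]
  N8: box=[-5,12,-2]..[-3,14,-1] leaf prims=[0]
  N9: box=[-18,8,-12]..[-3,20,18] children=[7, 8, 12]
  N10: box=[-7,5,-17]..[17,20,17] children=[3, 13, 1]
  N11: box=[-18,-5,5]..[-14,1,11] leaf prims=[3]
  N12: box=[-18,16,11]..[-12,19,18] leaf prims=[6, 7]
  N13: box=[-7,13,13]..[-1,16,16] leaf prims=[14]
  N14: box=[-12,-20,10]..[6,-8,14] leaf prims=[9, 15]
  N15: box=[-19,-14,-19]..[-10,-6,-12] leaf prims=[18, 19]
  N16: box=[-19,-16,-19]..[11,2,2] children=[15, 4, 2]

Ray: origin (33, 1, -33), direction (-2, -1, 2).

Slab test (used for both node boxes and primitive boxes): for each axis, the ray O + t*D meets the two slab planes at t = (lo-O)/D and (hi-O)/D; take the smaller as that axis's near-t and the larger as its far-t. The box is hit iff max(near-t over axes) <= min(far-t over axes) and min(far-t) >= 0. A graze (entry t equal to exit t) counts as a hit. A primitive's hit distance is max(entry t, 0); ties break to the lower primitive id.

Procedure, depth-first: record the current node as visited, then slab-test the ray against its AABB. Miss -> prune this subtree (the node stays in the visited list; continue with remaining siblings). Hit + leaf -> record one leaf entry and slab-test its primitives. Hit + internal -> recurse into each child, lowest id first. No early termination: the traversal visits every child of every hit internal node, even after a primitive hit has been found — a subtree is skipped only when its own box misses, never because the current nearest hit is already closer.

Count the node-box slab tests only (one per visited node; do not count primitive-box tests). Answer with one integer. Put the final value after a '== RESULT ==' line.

Trace the traversal:
N0 x:[8,26] y:[-19,21] z:[7,51/2] -> hit [8,21], descend [5, 9, 10, 16]
  N5 x:[27/2,26] y:[-6,21] z:[35/2,47/2] -> hit [35/2,21], descend [6, 11, 14]
    N6 x:[47/2,26] y:[-6,6] z:[35/2,21] -> miss, prune
    N11 x:[47/2,51/2] y:[0,6] z:[19,22] -> miss, prune
    N14 x:[27/2,45/2] y:[9,21] z:[43/2,47/2] -> miss, prune
  N9 x:[18,51/2] y:[-19,-7] z:[21/2,51/2] -> miss, prune
  N10 x:[8,20] y:[-19,-4] z:[8,25] -> miss, prune
  N16 x:[11,26] y:[-1,17] z:[7,35/2] -> hit [11,17], descend [2, 4, 15]
    N2 x:[25/2,37/2] y:[-1,17] z:[12,35/2] -> hit [25/2,17] leaf, test {P10(miss), P13(miss)}
    N4 x:[11,25/2] y:[15,16] z:[12,14] -> miss, prune
    N15 x:[43/2,26] y:[7,15] z:[7,21/2] -> miss, prune

Visited [0, 5, 6, 11, 14, 9, 10, 16, 2, 4, 15]. Tests: 11 box, 1 leaf. Nearest: miss.

== RESULT ==
11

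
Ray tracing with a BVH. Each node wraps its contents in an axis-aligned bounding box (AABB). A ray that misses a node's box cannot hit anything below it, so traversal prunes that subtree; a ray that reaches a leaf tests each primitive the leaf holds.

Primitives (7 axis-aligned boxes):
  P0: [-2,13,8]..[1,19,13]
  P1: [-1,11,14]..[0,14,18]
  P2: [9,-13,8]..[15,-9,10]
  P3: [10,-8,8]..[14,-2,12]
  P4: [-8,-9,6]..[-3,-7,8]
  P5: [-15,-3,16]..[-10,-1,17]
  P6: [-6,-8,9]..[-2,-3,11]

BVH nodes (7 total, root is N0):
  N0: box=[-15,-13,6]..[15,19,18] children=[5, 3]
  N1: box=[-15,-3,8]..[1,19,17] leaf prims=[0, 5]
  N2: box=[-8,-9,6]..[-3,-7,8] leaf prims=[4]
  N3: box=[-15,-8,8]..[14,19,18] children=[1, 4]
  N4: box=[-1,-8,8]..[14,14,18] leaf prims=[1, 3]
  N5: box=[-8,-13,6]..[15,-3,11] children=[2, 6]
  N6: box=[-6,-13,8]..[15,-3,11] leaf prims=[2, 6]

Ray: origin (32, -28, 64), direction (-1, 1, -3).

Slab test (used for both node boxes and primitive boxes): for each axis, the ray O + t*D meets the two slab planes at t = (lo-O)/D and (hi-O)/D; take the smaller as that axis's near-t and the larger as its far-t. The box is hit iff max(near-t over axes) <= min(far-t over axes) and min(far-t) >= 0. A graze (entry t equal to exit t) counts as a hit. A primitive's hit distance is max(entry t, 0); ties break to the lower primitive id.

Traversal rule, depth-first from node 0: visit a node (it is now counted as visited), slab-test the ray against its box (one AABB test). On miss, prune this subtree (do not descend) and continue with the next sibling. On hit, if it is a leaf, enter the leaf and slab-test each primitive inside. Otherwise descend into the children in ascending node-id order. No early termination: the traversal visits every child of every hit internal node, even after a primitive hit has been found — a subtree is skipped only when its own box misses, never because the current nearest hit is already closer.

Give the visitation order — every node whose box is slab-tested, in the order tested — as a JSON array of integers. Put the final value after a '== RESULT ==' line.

Traverse from the root:
N0 x:[17,47] y:[15,47] z:[46/3,58/3] -> hit [17,58/3], descend [3, 5]
  N3 x:[18,47] y:[20,47] z:[46/3,56/3] -> miss, prune
  N5 x:[17,40] y:[15,25] z:[53/3,58/3] -> hit [53/3,58/3], descend [2, 6]
    N2 x:[35,40] y:[19,21] z:[56/3,58/3] -> miss, prune
    N6 x:[17,38] y:[15,25] z:[53/3,56/3] -> hit [53/3,56/3] leaf, test {P2@t=18, P6(miss)}

Summary -> nodes [0, 3, 5, 2, 6]; box-tests=5; leaf-entries=1; first=P2

== RESULT ==
[0, 3, 5, 2, 6]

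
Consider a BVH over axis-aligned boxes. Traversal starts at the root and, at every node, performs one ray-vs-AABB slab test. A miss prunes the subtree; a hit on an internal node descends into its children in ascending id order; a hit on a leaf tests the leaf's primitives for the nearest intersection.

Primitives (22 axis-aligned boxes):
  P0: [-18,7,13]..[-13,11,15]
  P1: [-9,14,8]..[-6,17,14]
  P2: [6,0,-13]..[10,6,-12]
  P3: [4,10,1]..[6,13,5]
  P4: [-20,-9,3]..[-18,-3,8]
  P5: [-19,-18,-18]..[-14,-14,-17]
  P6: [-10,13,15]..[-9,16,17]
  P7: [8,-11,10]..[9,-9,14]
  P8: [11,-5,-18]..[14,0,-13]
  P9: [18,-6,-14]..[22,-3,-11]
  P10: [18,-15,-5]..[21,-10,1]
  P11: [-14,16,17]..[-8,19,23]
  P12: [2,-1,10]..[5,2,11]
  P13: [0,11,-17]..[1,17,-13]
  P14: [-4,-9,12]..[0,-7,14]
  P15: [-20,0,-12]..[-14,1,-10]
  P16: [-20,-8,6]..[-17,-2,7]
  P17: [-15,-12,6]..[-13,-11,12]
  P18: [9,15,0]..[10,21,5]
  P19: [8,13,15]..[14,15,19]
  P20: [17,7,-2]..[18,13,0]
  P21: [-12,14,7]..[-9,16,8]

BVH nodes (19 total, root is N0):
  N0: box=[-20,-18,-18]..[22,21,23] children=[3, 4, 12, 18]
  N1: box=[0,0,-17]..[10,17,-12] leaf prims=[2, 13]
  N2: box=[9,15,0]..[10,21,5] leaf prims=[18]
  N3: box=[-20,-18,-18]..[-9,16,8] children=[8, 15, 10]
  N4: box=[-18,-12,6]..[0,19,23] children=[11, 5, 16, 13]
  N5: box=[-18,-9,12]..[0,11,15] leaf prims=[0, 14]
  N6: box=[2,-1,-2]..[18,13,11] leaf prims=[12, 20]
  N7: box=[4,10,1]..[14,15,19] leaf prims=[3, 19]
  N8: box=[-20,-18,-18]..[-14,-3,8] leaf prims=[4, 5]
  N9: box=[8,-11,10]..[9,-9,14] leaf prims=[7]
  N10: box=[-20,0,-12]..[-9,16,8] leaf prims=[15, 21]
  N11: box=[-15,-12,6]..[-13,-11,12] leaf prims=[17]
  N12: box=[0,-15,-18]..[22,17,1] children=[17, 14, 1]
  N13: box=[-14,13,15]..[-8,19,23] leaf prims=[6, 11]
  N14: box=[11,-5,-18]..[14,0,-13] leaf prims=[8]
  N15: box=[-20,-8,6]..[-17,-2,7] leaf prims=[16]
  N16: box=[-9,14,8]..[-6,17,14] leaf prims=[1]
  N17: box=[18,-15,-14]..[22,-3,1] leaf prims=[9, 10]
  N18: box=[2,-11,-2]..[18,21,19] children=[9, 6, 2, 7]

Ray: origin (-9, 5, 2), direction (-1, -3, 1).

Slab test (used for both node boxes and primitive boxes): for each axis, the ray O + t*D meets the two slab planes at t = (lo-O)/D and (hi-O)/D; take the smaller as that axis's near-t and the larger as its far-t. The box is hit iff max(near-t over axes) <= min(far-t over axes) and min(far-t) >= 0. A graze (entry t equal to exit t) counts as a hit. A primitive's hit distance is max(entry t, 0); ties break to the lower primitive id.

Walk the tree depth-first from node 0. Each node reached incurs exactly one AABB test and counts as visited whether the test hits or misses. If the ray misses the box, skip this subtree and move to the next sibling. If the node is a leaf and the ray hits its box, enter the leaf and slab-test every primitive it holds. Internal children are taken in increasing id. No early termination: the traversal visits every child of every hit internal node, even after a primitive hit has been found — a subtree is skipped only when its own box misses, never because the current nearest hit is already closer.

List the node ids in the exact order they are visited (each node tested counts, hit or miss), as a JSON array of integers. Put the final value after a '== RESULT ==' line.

Walk:
N0 x:[-31,11] y:[-16/3,23/3] z:[-20,21] -> hit [-16/3,23/3], descend [3, 4, 12, 18]
  N3 x:[0,11] y:[-11/3,23/3] z:[-20,6] -> hit [0,6], descend [8, 10, 15]
    N8 x:[5,11] y:[8/3,23/3] z:[-20,6] -> hit [5,6] leaf, test {P4(miss), P5(miss)}
    N10 x:[0,11] y:[-11/3,5/3] z:[-14,6] -> hit [0,5/3] leaf, test {P15(miss), P21(miss)}
    N15 x:[8,11] y:[7/3,13/3] z:[4,5] -> miss, prune
  N4 x:[-9,9] y:[-14/3,17/3] z:[4,21] -> hit [4,17/3], descend [5, 11, 13, 16]
    N5 x:[-9,9] y:[-2,14/3] z:[10,13] -> miss, prune
    N11 x:[4,6] y:[16/3,17/3] z:[4,10] -> hit [16/3,17/3] leaf, test {P17@t=16/3}
    N13 x:[-1,5] y:[-14/3,-8/3] z:[13,21] -> miss, prune
    N16 x:[-3,0] y:[-4,-3] z:[6,12] -> miss, prune
  N12 x:[-31,-9] y:[-4,20/3] z:[-20,-1] -> miss, prune
  N18 x:[-27,-11] y:[-16/3,16/3] z:[-4,17] -> miss, prune

Summary -> nodes [0, 3, 8, 10, 15, 4, 5, 11, 13, 16, 12, 18]; box-tests=12; leaf-entries=3; first=P17

== RESULT ==
[0, 3, 8, 10, 15, 4, 5, 11, 13, 16, 12, 18]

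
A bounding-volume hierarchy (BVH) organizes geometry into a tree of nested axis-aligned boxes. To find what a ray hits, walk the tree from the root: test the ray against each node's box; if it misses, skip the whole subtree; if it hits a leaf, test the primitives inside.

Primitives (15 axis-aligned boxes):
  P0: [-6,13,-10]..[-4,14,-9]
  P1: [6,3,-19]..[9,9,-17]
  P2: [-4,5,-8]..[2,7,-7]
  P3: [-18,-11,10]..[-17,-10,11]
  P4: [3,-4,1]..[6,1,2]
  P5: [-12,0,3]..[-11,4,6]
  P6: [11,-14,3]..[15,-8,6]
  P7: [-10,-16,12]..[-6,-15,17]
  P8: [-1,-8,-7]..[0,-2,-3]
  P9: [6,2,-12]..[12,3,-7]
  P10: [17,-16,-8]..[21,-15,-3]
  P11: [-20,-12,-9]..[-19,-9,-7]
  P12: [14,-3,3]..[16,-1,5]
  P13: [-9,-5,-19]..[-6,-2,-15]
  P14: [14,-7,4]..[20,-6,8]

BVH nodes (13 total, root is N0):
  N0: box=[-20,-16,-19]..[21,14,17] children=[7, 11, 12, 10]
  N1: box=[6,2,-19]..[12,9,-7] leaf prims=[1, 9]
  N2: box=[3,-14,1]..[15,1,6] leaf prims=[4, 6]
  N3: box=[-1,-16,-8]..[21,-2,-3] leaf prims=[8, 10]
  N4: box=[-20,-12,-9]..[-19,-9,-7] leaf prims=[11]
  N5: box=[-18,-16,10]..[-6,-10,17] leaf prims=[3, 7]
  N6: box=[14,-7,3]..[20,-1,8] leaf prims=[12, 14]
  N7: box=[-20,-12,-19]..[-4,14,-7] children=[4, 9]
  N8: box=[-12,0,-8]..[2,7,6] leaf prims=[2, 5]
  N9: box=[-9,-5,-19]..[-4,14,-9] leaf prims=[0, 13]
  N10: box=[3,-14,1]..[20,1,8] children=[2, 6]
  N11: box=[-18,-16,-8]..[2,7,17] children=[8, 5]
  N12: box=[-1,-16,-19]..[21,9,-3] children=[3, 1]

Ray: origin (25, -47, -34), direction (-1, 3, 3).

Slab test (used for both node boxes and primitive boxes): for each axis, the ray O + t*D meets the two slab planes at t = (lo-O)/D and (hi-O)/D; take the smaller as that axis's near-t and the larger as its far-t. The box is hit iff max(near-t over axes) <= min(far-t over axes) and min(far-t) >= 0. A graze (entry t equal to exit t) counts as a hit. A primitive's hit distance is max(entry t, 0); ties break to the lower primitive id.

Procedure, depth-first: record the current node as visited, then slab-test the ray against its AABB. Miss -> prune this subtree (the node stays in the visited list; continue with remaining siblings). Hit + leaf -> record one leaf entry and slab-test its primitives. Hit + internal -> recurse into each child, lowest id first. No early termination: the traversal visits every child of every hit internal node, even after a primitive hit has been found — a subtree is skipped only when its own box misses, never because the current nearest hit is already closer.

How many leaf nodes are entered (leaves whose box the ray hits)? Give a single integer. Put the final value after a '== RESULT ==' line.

Traverse from the root:
N0 x:[4,45] y:[31/3,61/3] z:[5,17] -> hit [31/3,17], descend [7, 10, 11, 12]
  N7 x:[29,45] y:[35/3,61/3] z:[5,9] -> miss, prune
  N10 x:[5,22] y:[11,16] z:[35/3,14] -> hit [35/3,14], descend [2, 6]
    N2 x:[10,22] y:[11,16] z:[35/3,40/3] -> hit [35/3,40/3] leaf, test {P4(miss), P6@t=37/3}
    N6 x:[5,11] y:[40/3,46/3] z:[37/3,14] -> miss, prune
  N11 x:[23,43] y:[31/3,18] z:[26/3,17] -> miss, prune
  N12 x:[4,26] y:[31/3,56/3] z:[5,31/3] -> hit [31/3,31/3], descend [1, 3]
    N1 x:[13,19] y:[49/3,56/3] z:[5,9] -> miss, prune
    N3 x:[4,26] y:[31/3,15] z:[26/3,31/3] -> hit [31/3,31/3] leaf, test {P8(miss), P10(miss)}

order=[0, 7, 10, 2, 6, 11, 12, 1, 3]  |boxes|=9  |leaves|=2  hit=P6

== RESULT ==
2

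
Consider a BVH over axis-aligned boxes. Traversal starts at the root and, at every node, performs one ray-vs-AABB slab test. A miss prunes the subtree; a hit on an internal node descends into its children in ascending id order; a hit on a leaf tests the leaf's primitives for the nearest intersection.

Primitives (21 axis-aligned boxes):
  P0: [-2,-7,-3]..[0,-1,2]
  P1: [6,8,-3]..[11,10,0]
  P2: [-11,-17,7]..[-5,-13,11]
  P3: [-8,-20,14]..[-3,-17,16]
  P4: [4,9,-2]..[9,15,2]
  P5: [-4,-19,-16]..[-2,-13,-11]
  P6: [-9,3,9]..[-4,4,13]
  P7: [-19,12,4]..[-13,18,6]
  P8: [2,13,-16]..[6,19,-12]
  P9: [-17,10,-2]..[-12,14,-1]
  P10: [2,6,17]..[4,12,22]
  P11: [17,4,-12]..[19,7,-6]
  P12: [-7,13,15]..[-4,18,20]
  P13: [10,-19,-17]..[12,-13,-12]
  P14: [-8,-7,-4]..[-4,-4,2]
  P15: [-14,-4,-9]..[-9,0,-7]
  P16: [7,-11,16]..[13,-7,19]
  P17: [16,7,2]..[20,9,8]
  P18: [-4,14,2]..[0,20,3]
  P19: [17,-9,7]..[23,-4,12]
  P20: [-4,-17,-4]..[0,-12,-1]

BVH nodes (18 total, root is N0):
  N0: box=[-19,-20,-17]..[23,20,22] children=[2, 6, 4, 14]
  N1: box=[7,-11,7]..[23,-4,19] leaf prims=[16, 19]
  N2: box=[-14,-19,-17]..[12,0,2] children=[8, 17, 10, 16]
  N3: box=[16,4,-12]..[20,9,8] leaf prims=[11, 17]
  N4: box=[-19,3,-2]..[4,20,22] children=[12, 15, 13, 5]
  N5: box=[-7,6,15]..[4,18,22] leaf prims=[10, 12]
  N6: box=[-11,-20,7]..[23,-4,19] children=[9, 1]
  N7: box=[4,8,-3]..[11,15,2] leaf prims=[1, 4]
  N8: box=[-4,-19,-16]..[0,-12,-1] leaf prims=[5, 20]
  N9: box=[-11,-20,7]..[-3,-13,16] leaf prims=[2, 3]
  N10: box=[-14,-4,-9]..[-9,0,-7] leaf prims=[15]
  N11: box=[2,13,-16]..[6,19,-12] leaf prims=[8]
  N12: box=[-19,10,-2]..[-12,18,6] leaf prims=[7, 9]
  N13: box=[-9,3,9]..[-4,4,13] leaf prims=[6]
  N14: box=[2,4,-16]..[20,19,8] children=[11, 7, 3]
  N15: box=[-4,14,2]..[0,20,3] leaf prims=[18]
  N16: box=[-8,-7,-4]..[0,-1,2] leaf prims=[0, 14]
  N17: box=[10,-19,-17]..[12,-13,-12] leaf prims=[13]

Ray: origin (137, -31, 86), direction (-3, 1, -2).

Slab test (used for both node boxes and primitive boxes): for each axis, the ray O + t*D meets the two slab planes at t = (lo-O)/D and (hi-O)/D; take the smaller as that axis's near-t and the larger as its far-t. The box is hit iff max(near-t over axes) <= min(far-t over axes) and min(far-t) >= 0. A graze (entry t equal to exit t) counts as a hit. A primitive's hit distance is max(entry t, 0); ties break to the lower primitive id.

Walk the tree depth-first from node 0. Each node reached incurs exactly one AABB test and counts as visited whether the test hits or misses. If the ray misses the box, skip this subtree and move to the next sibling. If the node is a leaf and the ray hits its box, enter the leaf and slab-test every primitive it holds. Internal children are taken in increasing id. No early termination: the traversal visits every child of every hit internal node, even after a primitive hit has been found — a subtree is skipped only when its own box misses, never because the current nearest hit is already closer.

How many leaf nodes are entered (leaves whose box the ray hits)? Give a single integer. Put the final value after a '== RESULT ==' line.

Traverse from the root:
N0 x:[38,52] y:[11,51] z:[32,103/2] -> hit [38,51], descend [2, 4, 6, 14]
  N2 x:[125/3,151/3] y:[12,31] z:[42,103/2] -> miss, prune
  N4 x:[133/3,52] y:[34,51] z:[32,44] -> miss, prune
  N6 x:[38,148/3] y:[11,27] z:[67/2,79/2] -> miss, prune
  N14 x:[39,45] y:[35,50] z:[39,51] -> hit [39,45], descend [3, 7, 11]
    N3 x:[39,121/3] y:[35,40] z:[39,49] -> hit [39,40] leaf, test {P11(miss), P17@t=39}
    N7 x:[42,133/3] y:[39,46] z:[42,89/2] -> hit [42,133/3] leaf, test {P1(miss), P4@t=128/3}
    N11 x:[131/3,45] y:[44,50] z:[49,51] -> miss, prune

Summary -> nodes [0, 2, 4, 6, 14, 3, 7, 11]; box-tests=8; leaf-entries=2; first=P17

== RESULT ==
2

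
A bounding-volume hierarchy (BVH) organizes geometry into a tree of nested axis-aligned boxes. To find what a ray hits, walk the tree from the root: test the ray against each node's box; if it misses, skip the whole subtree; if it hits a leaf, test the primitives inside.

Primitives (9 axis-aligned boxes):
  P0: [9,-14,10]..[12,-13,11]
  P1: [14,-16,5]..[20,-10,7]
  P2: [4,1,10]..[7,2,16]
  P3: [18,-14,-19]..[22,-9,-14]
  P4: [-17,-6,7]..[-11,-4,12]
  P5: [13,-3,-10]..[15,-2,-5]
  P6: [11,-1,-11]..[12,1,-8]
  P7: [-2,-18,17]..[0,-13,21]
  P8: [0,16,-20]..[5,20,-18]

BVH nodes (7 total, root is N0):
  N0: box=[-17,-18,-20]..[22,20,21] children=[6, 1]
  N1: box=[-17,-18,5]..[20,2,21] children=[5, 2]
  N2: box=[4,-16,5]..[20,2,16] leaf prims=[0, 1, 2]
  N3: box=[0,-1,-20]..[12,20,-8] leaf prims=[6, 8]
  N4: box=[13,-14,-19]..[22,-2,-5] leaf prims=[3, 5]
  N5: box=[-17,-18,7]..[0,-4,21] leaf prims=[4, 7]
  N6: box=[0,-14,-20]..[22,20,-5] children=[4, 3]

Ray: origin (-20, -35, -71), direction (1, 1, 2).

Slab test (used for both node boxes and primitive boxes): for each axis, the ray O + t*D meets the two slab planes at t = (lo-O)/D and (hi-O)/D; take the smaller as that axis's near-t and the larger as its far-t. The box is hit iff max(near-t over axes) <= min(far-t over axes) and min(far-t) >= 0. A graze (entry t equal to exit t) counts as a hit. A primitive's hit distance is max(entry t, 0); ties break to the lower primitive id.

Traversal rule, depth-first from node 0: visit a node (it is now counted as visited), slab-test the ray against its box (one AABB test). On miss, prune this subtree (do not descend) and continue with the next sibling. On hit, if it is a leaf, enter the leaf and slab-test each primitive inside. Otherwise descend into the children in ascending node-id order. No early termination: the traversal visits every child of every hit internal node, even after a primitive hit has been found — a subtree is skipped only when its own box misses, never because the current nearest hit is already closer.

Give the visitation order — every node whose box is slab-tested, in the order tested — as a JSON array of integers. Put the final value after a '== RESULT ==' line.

Walk:
N0 x:[3,42] y:[17,55] z:[51/2,46] -> hit [51/2,42], descend [1, 6]
  N1 x:[3,40] y:[17,37] z:[38,46] -> miss, prune
  N6 x:[20,42] y:[21,55] z:[51/2,33] -> hit [51/2,33], descend [3, 4]
    N3 x:[20,32] y:[34,55] z:[51/2,63/2] -> miss, prune
    N4 x:[33,42] y:[21,33] z:[26,33] -> hit [33,33] leaf, test {P3(miss), P5@t=33}

Visited [0, 1, 6, 3, 4]. Tests: 5 box, 1 leaf. Nearest: P5.

== RESULT ==
[0, 1, 6, 3, 4]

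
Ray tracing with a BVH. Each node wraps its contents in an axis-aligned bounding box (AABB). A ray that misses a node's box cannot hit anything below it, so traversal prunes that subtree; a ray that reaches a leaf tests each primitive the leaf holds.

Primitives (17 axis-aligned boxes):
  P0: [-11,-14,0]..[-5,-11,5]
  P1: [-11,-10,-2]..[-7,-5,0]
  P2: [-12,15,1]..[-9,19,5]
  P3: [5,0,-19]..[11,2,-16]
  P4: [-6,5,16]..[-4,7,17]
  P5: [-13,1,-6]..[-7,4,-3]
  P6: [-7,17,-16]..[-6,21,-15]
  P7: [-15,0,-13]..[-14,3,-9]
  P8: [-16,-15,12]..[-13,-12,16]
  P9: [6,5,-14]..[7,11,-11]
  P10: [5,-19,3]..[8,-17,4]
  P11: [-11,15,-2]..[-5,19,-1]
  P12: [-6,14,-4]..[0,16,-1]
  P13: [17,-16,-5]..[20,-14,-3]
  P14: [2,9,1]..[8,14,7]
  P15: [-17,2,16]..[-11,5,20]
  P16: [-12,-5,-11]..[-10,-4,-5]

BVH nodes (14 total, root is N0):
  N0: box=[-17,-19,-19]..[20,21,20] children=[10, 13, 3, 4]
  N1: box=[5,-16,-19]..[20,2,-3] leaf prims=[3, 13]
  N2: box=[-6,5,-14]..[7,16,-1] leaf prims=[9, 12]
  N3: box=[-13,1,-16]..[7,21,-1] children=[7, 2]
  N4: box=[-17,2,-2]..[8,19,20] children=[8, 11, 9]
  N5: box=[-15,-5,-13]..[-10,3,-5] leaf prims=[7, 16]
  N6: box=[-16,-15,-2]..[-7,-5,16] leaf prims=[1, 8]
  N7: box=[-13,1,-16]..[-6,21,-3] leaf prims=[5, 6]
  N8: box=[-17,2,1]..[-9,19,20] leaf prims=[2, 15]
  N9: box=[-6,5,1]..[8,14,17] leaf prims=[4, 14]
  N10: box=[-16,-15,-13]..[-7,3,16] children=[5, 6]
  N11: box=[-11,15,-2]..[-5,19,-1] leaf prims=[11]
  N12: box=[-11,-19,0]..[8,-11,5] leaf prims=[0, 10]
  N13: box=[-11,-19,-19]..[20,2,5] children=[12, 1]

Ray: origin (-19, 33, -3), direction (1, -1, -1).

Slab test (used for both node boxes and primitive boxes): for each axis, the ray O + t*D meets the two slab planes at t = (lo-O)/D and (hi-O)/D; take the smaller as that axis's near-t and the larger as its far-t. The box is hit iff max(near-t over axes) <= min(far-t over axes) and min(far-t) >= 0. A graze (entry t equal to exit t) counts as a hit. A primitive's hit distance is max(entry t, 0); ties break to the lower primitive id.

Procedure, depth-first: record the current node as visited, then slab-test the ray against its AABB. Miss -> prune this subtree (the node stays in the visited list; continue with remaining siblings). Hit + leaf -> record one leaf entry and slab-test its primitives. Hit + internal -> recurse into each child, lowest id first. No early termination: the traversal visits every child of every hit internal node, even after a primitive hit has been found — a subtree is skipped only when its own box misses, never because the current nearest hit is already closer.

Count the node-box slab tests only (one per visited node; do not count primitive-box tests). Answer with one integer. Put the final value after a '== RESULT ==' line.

Walk:
N0 x:[2,39] y:[12,52] z:[-23,16] -> hit [12,16], descend [3, 4, 10, 13]
  N3 x:[6,26] y:[12,32] z:[-2,13] -> hit [12,13], descend [2, 7]
    N2 x:[13,26] y:[17,28] z:[-2,11] -> miss, prune
    N7 x:[6,13] y:[12,32] z:[0,13] -> hit [12,13] leaf, test {P5(miss), P6@t=12}
  N4 x:[2,27] y:[14,31] z:[-23,-1] -> miss, prune
  N10 x:[3,12] y:[30,48] z:[-19,10] -> miss, prune
  N13 x:[8,39] y:[31,52] z:[-8,16] -> miss, prune

Visited [0, 3, 2, 7, 4, 10, 13]. Tests: 7 box, 1 leaf. Nearest: P6.

== RESULT ==
7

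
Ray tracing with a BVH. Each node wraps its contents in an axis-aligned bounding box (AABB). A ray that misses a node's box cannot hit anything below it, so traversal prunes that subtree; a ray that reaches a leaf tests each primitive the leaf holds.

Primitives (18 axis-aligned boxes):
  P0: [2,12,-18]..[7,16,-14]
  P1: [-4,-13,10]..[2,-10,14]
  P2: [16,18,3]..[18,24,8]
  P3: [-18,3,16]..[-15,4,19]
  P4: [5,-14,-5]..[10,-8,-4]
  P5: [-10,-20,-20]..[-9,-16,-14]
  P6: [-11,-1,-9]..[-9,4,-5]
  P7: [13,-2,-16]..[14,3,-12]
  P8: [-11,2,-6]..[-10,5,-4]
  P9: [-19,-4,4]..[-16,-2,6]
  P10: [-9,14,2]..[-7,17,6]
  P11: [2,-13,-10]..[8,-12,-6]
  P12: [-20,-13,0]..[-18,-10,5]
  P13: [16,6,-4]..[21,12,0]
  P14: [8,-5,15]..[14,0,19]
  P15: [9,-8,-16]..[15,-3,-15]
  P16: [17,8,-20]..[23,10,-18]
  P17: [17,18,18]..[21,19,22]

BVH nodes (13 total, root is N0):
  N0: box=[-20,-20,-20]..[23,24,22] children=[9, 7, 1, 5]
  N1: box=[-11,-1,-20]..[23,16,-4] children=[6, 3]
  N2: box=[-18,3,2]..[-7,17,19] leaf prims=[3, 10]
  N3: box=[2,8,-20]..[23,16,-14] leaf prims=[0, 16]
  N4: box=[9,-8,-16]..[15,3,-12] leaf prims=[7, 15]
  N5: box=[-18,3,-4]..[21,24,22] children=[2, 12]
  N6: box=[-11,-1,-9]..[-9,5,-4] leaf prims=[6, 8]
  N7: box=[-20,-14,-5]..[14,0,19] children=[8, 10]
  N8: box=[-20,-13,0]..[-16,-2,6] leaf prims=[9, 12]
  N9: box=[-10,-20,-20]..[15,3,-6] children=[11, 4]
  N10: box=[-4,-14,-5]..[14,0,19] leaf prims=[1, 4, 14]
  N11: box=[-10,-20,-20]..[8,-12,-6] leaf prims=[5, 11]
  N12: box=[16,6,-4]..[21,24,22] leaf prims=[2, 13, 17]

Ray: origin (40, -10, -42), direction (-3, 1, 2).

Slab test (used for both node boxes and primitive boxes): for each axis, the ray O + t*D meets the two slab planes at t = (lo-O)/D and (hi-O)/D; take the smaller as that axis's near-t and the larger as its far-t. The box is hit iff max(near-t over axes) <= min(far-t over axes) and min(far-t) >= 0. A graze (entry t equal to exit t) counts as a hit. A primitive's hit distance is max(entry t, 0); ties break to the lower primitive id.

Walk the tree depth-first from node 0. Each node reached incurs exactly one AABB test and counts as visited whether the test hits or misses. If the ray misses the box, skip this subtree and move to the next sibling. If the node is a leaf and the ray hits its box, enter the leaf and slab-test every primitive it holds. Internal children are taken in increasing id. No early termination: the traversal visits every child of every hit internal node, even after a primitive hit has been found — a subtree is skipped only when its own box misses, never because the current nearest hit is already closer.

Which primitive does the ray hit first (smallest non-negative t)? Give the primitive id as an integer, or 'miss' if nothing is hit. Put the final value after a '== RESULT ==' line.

Trace the traversal:
N0 x:[17/3,20] y:[-10,34] z:[11,32] -> hit [11,20], descend [1, 5, 7, 9]
  N1 x:[17/3,17] y:[9,26] z:[11,19] -> hit [11,17], descend [3, 6]
    N3 x:[17/3,38/3] y:[18,26] z:[11,14] -> miss, prune
    N6 x:[49/3,17] y:[9,15] z:[33/2,19] -> miss, prune
  N5 x:[19/3,58/3] y:[13,34] z:[19,32] -> hit [19,58/3], descend [2, 12]
    N2 x:[47/3,58/3] y:[13,27] z:[22,61/2] -> miss, prune
    N12 x:[19/3,8] y:[16,34] z:[19,32] -> miss, prune
  N7 x:[26/3,20] y:[-4,10] z:[37/2,61/2] -> miss, prune
  N9 x:[25/3,50/3] y:[-10,13] z:[11,18] -> hit [11,13], descend [4, 11]
    N4 x:[25/3,31/3] y:[2,13] z:[13,15] -> miss, prune
    N11 x:[32/3,50/3] y:[-10,-2] z:[11,18] -> miss, prune

11 AABB tests over nodes [0, 1, 3, 6, 5, 2, 12, 7, 9, 4, 11]; 0 leaves entered; closest miss.

== RESULT ==
miss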